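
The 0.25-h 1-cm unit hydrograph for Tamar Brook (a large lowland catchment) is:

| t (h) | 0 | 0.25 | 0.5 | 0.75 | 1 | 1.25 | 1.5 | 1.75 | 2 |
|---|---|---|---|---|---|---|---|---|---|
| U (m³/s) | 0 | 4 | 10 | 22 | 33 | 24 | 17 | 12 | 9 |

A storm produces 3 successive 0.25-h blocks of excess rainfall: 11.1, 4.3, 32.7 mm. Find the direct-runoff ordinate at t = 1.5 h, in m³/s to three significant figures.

Q ≈ 137 m³/s

By discrete convolution, Q_j = Σ (P_i / 10 mm) · U_{j−i}.
At t = 1.5 h (j=6): Q = (11.1/10)·17 + (4.3/10)·24 + (32.7/10)·33 = 137 m³/s.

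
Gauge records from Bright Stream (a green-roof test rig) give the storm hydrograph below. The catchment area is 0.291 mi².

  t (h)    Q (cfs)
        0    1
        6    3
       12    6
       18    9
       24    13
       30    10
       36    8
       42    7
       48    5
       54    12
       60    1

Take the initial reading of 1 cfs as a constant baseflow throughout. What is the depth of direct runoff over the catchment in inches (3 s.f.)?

Direct runoff: 0.0, 2.0, 5.0, 8.0, 12.0, 9.0, 7.0, 6.0, 4.0, 11.0, 0.0 cfs; ΣQ_DR = 64.00 cfs.
V = ΣQ_DR · Δt = 64.00 × 21600 s = 1.382 × 10^6 ft³.
Over A = 0.291 mi², depth = V / A = 2.04 in.

d ≈ 2.04 in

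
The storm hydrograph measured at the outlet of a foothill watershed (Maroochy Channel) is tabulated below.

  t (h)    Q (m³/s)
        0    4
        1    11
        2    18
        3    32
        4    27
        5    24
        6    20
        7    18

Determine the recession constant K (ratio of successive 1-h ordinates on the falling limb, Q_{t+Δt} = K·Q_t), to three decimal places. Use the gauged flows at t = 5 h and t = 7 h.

K ≈ 0.866

Using the recession-limb readings at t = 5 h and t = 7 h: Q falls from 24 to 18 m³/s over 2 intervals.
K = (Q₂/Q₁)^(1/2) = (18/24)^(1/2) = 0.866.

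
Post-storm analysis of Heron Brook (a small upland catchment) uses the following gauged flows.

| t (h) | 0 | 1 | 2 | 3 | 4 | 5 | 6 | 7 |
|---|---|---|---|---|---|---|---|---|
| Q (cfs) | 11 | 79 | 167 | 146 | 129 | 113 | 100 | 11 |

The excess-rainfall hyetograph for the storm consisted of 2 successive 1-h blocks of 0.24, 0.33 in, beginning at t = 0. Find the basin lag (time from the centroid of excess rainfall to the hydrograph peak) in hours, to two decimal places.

Centroid of excess rainfall: t_c = Σ P_i·t̄_i / ΣP_i = 1.0789 h (block centres at 0.5, 1.5 h).
Hydrograph peak occurs at t = 2 h, so basin lag t_L = 2 − 1.0789 = 0.92 h.

t_L ≈ 0.92 h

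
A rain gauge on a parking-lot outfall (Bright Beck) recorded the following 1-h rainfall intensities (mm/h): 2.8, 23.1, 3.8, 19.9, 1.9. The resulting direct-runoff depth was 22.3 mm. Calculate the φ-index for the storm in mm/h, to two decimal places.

φ ≈ 10.35 mm/h

Only the 2 blocks with intensity above φ contribute runoff: 23.1, 19.9 mm/h.
Σ(I−φ)·Δt = d  ⇒  (23.1+19.9 − 2φ)·1 = 22.3
φ = (43.00 − 22.3/1) / 2 = 10.35 mm/h.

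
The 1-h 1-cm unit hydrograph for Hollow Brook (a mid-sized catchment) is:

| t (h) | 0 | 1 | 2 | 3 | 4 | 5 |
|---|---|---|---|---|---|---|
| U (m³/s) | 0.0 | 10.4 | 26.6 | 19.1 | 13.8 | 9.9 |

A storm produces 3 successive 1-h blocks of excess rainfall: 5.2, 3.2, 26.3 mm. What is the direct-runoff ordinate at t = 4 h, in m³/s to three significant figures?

Q ≈ 83.2 m³/s

By discrete convolution, Q_j = Σ (P_i / 10 mm) · U_{j−i}.
At t = 4 h (j=4): Q = (5.2/10)·13.8 + (3.2/10)·19.1 + (26.3/10)·26.6 = 83.2 m³/s.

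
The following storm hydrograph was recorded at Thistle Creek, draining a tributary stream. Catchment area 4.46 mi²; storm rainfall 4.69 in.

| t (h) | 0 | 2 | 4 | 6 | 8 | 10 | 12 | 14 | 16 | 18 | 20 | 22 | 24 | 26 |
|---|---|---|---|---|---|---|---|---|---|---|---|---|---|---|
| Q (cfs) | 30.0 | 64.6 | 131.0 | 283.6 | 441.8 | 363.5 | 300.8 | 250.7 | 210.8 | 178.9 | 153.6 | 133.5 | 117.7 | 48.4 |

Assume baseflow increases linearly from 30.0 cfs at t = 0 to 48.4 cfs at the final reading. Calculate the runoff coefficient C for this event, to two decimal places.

ΣQ_DR = 2160 cfs; V = ΣQ_DR·Δt = 1.555 × 10^7 ft³.
Runoff depth d = V / A = 1.501 in.
C = d / P = 1.501 / 4.69 = 0.32.

C ≈ 0.32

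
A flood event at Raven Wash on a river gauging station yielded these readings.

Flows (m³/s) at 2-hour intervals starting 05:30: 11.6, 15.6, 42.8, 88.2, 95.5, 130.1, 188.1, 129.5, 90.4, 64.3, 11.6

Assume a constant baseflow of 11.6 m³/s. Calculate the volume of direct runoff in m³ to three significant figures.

V ≈ 5.33 × 10^6 m³

Direct-runoff ordinates (Q − Q_b): 0.0, 4.0, 31.2, 76.6, 83.9, 118.5, 176.5, 117.9, 78.8, 52.7, 0.0 m³/s.
ΣQ_DR = 740.1 m³/s.
With Δt = 2 h = 7200 s, V = ΣQ_DR · Δt = 740.1 × 7200 = 5.33 × 10^6 m³.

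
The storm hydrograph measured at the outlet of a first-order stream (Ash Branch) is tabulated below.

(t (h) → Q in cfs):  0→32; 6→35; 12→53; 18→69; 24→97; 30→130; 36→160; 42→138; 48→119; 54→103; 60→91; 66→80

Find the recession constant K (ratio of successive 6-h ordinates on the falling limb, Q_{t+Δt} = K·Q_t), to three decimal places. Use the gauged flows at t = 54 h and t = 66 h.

K ≈ 0.881

Using the recession-limb readings at t = 54 h and t = 66 h: Q falls from 103 to 80 cfs over 2 intervals.
K = (Q₂/Q₁)^(1/2) = (80/103)^(1/2) = 0.881.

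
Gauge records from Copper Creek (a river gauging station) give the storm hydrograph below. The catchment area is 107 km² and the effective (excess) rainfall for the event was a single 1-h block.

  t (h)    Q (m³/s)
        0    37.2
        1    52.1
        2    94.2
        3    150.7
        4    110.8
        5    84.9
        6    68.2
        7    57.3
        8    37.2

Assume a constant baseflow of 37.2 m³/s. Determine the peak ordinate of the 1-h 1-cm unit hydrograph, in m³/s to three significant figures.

Direct runoff: 0.0, 14.9, 57.0, 113.5, 73.6, 47.7, 31.0, 20.1, 0.0 m³/s; ΣQ_DR = 357.8 m³/s, peak = 113.5 m³/s.
Runoff depth d = ΣQ_DR·Δt / A = 357.8 × 3600 / (107 km²) = 12.04 mm.
The 1-cm UH is the DRH scaled by (10 mm)/d, so U_p = 113.5 × 10/12.04 = 94.3 m³/s.

U_p ≈ 94.3 m³/s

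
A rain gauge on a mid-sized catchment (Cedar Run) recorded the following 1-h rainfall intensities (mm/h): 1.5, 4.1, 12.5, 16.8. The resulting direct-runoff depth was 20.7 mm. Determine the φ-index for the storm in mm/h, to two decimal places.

φ ≈ 4.30 mm/h

Only the 2 blocks with intensity above φ contribute runoff: 12.5, 16.8 mm/h.
Σ(I−φ)·Δt = d  ⇒  (12.5+16.8 − 2φ)·1 = 20.7
φ = (29.30 − 20.7/1) / 2 = 4.30 mm/h.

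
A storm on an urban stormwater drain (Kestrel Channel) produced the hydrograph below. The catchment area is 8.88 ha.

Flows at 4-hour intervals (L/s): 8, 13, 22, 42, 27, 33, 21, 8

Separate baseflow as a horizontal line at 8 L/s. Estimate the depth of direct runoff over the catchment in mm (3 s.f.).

Direct runoff: 0.0, 5.0, 14.0, 34.0, 19.0, 25.0, 13.0, 0.0 L/s; ΣQ_DR = 110.0 L/s.
V = ΣQ_DR · Δt = 110.0 × 14400 s = 1.584 × 10^6 L.
Over A = 8.88 ha, depth = V / A = 17.8 mm.

d ≈ 17.8 mm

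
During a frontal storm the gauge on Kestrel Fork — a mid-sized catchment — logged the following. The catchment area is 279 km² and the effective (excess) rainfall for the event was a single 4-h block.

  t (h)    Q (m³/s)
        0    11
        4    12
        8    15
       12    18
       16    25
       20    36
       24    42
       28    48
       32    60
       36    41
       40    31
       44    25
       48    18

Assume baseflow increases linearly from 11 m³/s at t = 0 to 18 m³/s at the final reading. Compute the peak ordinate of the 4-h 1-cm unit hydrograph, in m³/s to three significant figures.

Direct runoff: 0.00, 0.42, 2.83, 5.25, 11.67, 22.08, 27.50, 32.92, 44.33, 24.75, 14.17, 7.58, 0.00 m³/s; ΣQ_DR = 193.5 m³/s, peak = 44.33 m³/s.
Runoff depth d = ΣQ_DR·Δt / A = 193.5 × 14400 / (279 km²) = 9.987 mm.
The 1-cm UH is the DRH scaled by (10 mm)/d, so U_p = 44.33 × 10/9.987 = 44.4 m³/s.

U_p ≈ 44.4 m³/s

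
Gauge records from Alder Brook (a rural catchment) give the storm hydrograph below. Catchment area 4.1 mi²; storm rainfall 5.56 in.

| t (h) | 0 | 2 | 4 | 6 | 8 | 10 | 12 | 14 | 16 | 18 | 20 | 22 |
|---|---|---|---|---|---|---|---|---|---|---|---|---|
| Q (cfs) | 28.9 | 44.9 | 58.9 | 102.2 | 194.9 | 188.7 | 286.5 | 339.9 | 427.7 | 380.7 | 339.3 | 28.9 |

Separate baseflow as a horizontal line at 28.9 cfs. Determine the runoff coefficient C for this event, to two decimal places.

ΣQ_DR = 2075 cfs; V = ΣQ_DR·Δt = 1.494 × 10^7 ft³.
Runoff depth d = V / A = 1.568 in.
C = d / P = 1.568 / 5.56 = 0.28.

C ≈ 0.28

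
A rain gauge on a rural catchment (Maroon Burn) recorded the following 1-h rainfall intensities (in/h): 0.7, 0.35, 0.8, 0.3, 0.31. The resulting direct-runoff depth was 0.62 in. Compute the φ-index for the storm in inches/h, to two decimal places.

φ ≈ 0.44 in/h

Only the 2 blocks with intensity above φ contribute runoff: 0.7, 0.8 in/h.
Σ(I−φ)·Δt = d  ⇒  (0.7+0.8 − 2φ)·1 = 0.62
φ = (1.500 − 0.62/1) / 2 = 0.44 in/h.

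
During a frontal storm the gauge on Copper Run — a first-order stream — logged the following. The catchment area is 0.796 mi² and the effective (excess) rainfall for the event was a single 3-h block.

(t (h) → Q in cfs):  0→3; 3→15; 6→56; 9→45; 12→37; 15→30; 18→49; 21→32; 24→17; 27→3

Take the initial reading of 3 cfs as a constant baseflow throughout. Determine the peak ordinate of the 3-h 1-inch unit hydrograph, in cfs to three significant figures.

Direct runoff: 0.0, 12.0, 53.0, 42.0, 34.0, 27.0, 46.0, 29.0, 14.0, 0.0 cfs; ΣQ_DR = 257.0 cfs, peak = 53.0 cfs.
Runoff depth d = ΣQ_DR·Δt / A = 257.0 × 10800 / (0.796 mi²) = 1.501 in.
The 1-inch UH is the DRH scaled by (1 in)/d, so U_p = 53.0 × 1/1.501 = 35.3 cfs.

U_p ≈ 35.3 cfs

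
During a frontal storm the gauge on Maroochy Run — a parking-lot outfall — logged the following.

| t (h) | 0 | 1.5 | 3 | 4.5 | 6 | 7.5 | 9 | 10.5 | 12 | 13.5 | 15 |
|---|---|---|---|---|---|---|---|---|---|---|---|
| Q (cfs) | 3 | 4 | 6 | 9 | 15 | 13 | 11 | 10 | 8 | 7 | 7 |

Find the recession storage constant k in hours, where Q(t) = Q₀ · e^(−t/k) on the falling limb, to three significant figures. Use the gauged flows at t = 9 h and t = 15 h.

k ≈ 13.3 h

On the falling limb, Q drops from 11 to 7 cfs between t = 9 h and t = 15 h (Δt = 6 h).
k = −Δt / ln(Q₂/Q₁) = −6 / ln(7/11) = 13.3 h.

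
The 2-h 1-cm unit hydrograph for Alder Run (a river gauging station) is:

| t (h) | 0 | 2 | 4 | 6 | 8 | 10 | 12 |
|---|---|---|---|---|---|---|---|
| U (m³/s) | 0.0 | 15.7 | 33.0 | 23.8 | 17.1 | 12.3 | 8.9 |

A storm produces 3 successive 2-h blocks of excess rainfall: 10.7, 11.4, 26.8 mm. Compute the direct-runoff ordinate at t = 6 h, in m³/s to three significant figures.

Q ≈ 105 m³/s

By discrete convolution, Q_j = Σ (P_i / 10 mm) · U_{j−i}.
At t = 6 h (j=3): Q = (10.7/10)·23.8 + (11.4/10)·33.0 + (26.8/10)·15.7 = 105 m³/s.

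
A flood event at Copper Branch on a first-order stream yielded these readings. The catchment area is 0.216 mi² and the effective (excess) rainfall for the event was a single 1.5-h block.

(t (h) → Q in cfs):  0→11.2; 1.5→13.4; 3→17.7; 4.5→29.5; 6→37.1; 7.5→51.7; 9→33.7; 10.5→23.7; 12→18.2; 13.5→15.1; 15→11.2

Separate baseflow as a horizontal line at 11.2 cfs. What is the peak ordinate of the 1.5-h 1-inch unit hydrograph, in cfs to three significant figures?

Direct runoff: 0.0, 2.2, 6.5, 18.3, 25.9, 40.5, 22.5, 12.5, 7.0, 3.9, 0.0 cfs; ΣQ_DR = 139.3 cfs, peak = 40.5 cfs.
Runoff depth d = ΣQ_DR·Δt / A = 139.3 × 5400 / (0.216 mi²) = 1.499 in.
The 1-inch UH is the DRH scaled by (1 in)/d, so U_p = 40.5 × 1/1.499 = 27.0 cfs.

U_p ≈ 27.0 cfs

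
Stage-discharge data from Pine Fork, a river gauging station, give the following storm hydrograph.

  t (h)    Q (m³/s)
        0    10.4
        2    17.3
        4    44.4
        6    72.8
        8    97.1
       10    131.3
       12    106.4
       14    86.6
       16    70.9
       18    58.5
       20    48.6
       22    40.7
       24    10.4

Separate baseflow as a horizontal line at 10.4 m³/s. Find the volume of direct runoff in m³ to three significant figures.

Direct-runoff ordinates (Q − Q_b): 0.0, 6.9, 34.0, 62.4, 86.7, 120.9, 96.0, 76.2, 60.5, 48.1, 38.2, 30.3, 0.0 m³/s.
ΣQ_DR = 660.2 m³/s.
With Δt = 2 h = 7200 s, V = ΣQ_DR · Δt = 660.2 × 7200 = 4.75 × 10^6 m³.

V ≈ 4.75 × 10^6 m³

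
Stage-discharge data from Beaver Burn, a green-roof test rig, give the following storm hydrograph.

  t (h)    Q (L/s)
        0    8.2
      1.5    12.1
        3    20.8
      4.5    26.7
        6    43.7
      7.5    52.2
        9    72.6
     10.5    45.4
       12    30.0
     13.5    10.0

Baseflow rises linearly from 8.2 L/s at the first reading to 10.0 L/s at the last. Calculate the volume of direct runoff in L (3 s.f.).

Direct-runoff ordinates (Q − Q_b): 0.00, 3.70, 12.20, 17.90, 34.70, 43.00, 63.20, 35.80, 20.20, 0.00 L/s.
ΣQ_DR = 230.7 L/s.
With Δt = 1.5 h = 5400 s, V = ΣQ_DR · Δt = 230.7 × 5400 = 1.25 × 10^6 L.

V ≈ 1.25 × 10^6 L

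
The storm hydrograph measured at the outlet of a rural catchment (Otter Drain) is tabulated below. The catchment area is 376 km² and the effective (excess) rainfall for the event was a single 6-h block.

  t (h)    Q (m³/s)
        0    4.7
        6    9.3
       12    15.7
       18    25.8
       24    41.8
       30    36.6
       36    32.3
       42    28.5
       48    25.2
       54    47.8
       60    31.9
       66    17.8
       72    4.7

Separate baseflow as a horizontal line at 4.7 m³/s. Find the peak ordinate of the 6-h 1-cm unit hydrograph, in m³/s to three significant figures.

Direct runoff: 0.0, 4.6, 11.0, 21.1, 37.1, 31.9, 27.6, 23.8, 20.5, 43.1, 27.2, 13.1, 0.0 m³/s; ΣQ_DR = 261.0 m³/s, peak = 43.1 m³/s.
Runoff depth d = ΣQ_DR·Δt / A = 261.0 × 21600 / (376 km²) = 14.99 mm.
The 1-cm UH is the DRH scaled by (10 mm)/d, so U_p = 43.1 × 10/14.99 = 28.7 m³/s.

U_p ≈ 28.7 m³/s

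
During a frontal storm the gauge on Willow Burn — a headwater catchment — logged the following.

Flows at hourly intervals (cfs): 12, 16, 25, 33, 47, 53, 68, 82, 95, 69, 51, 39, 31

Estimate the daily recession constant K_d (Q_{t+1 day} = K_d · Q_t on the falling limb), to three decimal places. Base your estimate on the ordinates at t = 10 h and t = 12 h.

K_d ≈ 0.003

Between t = 10 h and t = 12 h the flow falls from 51 to 31 cfs over 2×1 h = 2 h.
Per-interval ratio K = (31/51)^(1/2) = 0.7796; K_d = K^(24/1) = 0.003.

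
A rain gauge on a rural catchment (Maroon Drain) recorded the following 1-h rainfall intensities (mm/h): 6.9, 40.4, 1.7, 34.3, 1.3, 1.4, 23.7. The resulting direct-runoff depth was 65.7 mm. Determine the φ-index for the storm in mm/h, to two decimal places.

φ ≈ 10.90 mm/h

Only the 3 blocks with intensity above φ contribute runoff: 40.4, 34.3, 23.7 mm/h.
Σ(I−φ)·Δt = d  ⇒  (40.4+34.3+23.7 − 3φ)·1 = 65.7
φ = (98.40 − 65.7/1) / 3 = 10.90 mm/h.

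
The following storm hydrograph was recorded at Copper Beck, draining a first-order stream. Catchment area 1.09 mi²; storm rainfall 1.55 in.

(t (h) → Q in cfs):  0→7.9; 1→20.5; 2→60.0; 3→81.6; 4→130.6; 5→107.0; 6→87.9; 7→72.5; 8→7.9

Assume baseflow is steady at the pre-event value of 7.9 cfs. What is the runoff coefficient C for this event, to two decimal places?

ΣQ_DR = 504.8 cfs; V = ΣQ_DR·Δt = 1.817 × 10^6 ft³.
Runoff depth d = V / A = 0.7176 in.
C = d / P = 0.7176 / 1.55 = 0.46.

C ≈ 0.46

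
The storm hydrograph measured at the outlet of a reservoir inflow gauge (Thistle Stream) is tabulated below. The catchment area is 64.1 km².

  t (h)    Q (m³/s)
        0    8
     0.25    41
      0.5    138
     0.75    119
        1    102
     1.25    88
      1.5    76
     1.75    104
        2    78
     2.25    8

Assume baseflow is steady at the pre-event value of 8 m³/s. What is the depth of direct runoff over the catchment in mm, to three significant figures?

Direct runoff: 0.0, 33.0, 130.0, 111.0, 94.0, 80.0, 68.0, 96.0, 70.0, 0.0 m³/s; ΣQ_DR = 682.0 m³/s.
V = ΣQ_DR · Δt = 682.0 × 900 s = 6.138 × 10^5 m³.
Over A = 64.1 km², depth = V / A = 9.58 mm.

d ≈ 9.58 mm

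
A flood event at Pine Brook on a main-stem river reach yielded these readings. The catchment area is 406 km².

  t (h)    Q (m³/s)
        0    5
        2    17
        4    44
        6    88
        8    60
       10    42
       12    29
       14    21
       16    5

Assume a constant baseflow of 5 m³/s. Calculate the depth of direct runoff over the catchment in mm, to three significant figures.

Direct runoff: 0.0, 12.0, 39.0, 83.0, 55.0, 37.0, 24.0, 16.0, 0.0 m³/s; ΣQ_DR = 266.0 m³/s.
V = ΣQ_DR · Δt = 266.0 × 7200 s = 1.915 × 10^6 m³.
Over A = 406 km², depth = V / A = 4.72 mm.

d ≈ 4.72 mm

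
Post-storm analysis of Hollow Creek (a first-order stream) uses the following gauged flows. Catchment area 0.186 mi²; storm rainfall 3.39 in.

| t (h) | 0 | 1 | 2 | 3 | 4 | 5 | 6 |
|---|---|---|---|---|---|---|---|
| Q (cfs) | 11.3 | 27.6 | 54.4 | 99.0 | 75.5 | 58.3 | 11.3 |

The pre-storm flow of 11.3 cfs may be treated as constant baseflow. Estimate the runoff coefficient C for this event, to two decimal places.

ΣQ_DR = 258.3 cfs; V = ΣQ_DR·Δt = 9.299 × 10^5 ft³.
Runoff depth d = V / A = 2.152 in.
C = d / P = 2.152 / 3.39 = 0.63.

C ≈ 0.63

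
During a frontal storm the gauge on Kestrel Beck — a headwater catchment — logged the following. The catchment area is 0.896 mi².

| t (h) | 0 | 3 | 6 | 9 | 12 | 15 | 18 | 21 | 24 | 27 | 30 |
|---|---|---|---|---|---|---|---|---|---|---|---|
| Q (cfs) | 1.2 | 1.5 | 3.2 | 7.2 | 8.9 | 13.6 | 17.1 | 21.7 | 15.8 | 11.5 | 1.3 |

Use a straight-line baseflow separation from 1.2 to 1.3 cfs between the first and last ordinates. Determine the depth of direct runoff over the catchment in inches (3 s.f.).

d ≈ 0.463 in

Direct runoff: 0.00, 0.29, 1.98, 5.97, 7.66, 12.35, 15.84, 20.43, 14.52, 10.21, 0.00 cfs; ΣQ_DR = 89.25 cfs.
V = ΣQ_DR · Δt = 89.25 × 10800 s = 9.639 × 10^5 ft³.
Over A = 0.896 mi², depth = V / A = 0.463 in.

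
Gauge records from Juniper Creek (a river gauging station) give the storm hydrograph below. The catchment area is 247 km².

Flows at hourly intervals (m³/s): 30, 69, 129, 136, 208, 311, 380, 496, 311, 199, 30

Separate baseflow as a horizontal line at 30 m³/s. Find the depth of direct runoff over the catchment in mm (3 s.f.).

Direct runoff: 0.0, 39.0, 99.0, 106.0, 178.0, 281.0, 350.0, 466.0, 281.0, 169.0, 0.0 m³/s; ΣQ_DR = 1969 m³/s.
V = ΣQ_DR · Δt = 1969 × 3600 s = 7.088 × 10^6 m³.
Over A = 247 km², depth = V / A = 28.7 mm.

d ≈ 28.7 mm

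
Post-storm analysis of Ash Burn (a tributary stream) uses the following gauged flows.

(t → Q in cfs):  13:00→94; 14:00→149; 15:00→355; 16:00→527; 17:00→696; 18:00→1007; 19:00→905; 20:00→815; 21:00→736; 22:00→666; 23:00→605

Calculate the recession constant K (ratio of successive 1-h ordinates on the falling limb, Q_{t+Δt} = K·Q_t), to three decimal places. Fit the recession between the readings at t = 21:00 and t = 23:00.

K ≈ 0.907

Using the recession-limb readings at t = 21:00 and t = 23:00: Q falls from 736 to 605 cfs over 2 intervals.
K = (Q₂/Q₁)^(1/2) = (605/736)^(1/2) = 0.907.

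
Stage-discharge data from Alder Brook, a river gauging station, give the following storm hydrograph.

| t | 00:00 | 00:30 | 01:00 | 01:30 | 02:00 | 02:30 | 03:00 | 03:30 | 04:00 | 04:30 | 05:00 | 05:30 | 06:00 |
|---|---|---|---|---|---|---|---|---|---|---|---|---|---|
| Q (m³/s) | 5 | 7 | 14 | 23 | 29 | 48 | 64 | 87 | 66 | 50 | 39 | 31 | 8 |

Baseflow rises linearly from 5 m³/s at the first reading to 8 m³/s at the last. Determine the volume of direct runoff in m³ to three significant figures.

Direct-runoff ordinates (Q − Q_b): 0.00, 1.75, 8.50, 17.25, 23.00, 41.75, 57.50, 80.25, 59.00, 42.75, 31.50, 23.25, 0.00 m³/s.
ΣQ_DR = 386.5 m³/s.
With Δt = 0.5 h = 1800 s, V = ΣQ_DR · Δt = 386.5 × 1800 = 6.96 × 10^5 m³.

V ≈ 6.96 × 10^5 m³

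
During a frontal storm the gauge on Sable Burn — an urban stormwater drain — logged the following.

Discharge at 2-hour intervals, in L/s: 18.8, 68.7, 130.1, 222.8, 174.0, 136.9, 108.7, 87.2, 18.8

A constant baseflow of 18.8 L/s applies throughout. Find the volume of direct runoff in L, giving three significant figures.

V ≈ 5.74 × 10^6 L

Direct-runoff ordinates (Q − Q_b): 0.0, 49.9, 111.3, 204.0, 155.2, 118.1, 89.9, 68.4, 0.0 L/s.
ΣQ_DR = 796.8 L/s.
With Δt = 2 h = 7200 s, V = ΣQ_DR · Δt = 796.8 × 7200 = 5.74 × 10^6 L.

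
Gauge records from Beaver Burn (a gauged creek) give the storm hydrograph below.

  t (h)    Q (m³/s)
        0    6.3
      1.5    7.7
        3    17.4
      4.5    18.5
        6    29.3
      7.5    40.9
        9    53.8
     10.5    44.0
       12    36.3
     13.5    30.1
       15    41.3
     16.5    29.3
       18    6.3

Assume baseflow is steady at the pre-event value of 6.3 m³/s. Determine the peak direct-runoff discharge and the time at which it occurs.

Subtracting baseflow gives direct-runoff ordinates: 0.0, 1.4, 11.1, 12.2, 23.0, 34.6, 47.5, 37.7, 30.0, 23.8, 35.0, 23.0, 0.0 m³/s.
The maximum is 47.5 m³/s, occurring at the reading for t = 9 h.

Q_p = 47.5 m³/s at t = 9 h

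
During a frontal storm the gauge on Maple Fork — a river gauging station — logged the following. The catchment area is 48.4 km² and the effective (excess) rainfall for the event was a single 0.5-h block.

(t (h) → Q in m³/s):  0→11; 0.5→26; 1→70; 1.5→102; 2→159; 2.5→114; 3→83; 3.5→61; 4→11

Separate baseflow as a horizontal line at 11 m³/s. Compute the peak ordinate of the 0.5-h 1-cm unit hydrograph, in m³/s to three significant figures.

U_p ≈ 74.0 m³/s

Direct runoff: 0.0, 15.0, 59.0, 91.0, 148.0, 103.0, 72.0, 50.0, 0.0 m³/s; ΣQ_DR = 538.0 m³/s, peak = 148.0 m³/s.
Runoff depth d = ΣQ_DR·Δt / A = 538.0 × 1800 / (48.4 km²) = 20.01 mm.
The 1-cm UH is the DRH scaled by (10 mm)/d, so U_p = 148.0 × 10/20.01 = 74.0 m³/s.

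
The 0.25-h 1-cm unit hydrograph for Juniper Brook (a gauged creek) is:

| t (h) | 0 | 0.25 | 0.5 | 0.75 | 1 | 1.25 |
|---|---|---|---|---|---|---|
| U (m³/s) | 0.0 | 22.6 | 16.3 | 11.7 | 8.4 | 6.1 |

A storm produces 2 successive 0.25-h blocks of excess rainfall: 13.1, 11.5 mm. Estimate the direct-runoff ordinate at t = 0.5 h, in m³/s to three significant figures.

By discrete convolution, Q_j = Σ (P_i / 10 mm) · U_{j−i}.
At t = 0.5 h (j=2): Q = (13.1/10)·16.3 + (11.5/10)·22.6 = 47.3 m³/s.

Q ≈ 47.3 m³/s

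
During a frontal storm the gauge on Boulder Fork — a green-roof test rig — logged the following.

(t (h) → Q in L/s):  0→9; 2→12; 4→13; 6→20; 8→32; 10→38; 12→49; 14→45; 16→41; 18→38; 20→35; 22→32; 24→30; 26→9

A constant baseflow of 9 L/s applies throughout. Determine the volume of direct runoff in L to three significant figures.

V ≈ 1.99 × 10^6 L

Direct-runoff ordinates (Q − Q_b): 0.0, 3.0, 4.0, 11.0, 23.0, 29.0, 40.0, 36.0, 32.0, 29.0, 26.0, 23.0, 21.0, 0.0 L/s.
ΣQ_DR = 277.0 L/s.
With Δt = 2 h = 7200 s, V = ΣQ_DR · Δt = 277.0 × 7200 = 1.99 × 10^6 L.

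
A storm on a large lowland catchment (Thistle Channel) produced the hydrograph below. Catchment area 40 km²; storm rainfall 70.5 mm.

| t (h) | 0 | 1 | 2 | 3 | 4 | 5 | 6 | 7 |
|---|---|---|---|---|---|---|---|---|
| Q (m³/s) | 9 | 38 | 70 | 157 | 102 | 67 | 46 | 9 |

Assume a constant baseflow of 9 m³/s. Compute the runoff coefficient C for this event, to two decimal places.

C ≈ 0.54

ΣQ_DR = 426.0 m³/s; V = ΣQ_DR·Δt = 1.534 × 10^6 m³.
Runoff depth d = V / A = 38.34 mm.
C = d / P = 38.34 / 70.5 = 0.54.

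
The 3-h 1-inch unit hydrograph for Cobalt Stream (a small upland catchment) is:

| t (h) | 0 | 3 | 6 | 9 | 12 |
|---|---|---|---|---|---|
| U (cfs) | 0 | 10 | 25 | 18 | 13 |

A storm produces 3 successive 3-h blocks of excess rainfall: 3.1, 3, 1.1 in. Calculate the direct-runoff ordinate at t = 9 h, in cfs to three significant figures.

Q ≈ 142 cfs

By discrete convolution, Q_j = Σ (P_i / 1 in) · U_{j−i}.
At t = 9 h (j=3): Q = (3.1/1)·18 + (3/1)·25 + (1.1/1)·10 = 142 cfs.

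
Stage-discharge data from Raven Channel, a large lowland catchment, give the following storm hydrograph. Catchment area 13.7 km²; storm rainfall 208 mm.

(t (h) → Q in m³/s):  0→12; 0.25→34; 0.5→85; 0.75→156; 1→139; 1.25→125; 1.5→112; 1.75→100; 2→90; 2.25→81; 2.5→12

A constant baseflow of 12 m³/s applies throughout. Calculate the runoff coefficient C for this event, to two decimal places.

ΣQ_DR = 814.0 m³/s; V = ΣQ_DR·Δt = 7.326 × 10^5 m³.
Runoff depth d = V / A = 53.47 mm.
C = d / P = 53.47 / 208 = 0.26.

C ≈ 0.26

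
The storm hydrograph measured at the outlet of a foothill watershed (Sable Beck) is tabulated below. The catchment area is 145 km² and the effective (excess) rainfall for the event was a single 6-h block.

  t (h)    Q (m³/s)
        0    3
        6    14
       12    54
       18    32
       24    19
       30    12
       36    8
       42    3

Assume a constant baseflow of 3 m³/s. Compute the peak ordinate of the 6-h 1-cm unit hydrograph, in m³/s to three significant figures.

U_p ≈ 28.3 m³/s

Direct runoff: 0.0, 11.0, 51.0, 29.0, 16.0, 9.0, 5.0, 0.0 m³/s; ΣQ_DR = 121.0 m³/s, peak = 51.0 m³/s.
Runoff depth d = ΣQ_DR·Δt / A = 121.0 × 21600 / (145 km²) = 18.02 mm.
The 1-cm UH is the DRH scaled by (10 mm)/d, so U_p = 51.0 × 10/18.02 = 28.3 m³/s.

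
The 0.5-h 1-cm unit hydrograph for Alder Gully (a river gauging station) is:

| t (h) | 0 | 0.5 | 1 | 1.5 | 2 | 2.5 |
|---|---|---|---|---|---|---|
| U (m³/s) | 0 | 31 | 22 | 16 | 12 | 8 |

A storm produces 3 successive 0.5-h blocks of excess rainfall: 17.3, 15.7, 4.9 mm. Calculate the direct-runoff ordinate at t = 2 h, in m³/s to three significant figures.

Q ≈ 56.7 m³/s

By discrete convolution, Q_j = Σ (P_i / 10 mm) · U_{j−i}.
At t = 2 h (j=4): Q = (17.3/10)·12 + (15.7/10)·16 + (4.9/10)·22 = 56.7 m³/s.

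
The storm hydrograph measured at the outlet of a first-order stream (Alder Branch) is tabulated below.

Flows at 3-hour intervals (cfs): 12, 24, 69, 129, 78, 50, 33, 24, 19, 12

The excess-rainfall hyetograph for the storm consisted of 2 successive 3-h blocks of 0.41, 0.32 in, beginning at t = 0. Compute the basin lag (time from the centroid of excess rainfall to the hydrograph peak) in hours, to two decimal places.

Centroid of excess rainfall: t_c = Σ P_i·t̄_i / ΣP_i = 2.8151 h (block centres at 1.5, 4.5 h).
Hydrograph peak occurs at t = 9 h, so basin lag t_L = 9 − 2.8151 = 6.18 h.

t_L ≈ 6.18 h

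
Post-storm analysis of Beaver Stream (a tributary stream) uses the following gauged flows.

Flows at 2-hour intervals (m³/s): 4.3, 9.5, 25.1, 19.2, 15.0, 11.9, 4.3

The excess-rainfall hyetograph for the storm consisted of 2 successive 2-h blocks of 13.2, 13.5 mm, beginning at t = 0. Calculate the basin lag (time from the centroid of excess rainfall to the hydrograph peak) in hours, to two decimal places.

t_L ≈ 1.99 h

Centroid of excess rainfall: t_c = Σ P_i·t̄_i / ΣP_i = 2.0112 h (block centres at 1, 3 h).
Hydrograph peak occurs at t = 4 h, so basin lag t_L = 4 − 2.0112 = 1.99 h.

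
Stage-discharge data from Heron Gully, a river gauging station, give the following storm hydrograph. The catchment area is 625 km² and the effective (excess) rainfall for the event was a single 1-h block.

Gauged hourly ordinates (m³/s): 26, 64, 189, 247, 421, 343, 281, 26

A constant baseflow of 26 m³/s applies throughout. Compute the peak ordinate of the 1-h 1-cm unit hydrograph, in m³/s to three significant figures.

Direct runoff: 0.0, 38.0, 163.0, 221.0, 395.0, 317.0, 255.0, 0.0 m³/s; ΣQ_DR = 1389 m³/s, peak = 395.0 m³/s.
Runoff depth d = ΣQ_DR·Δt / A = 1389 × 3600 / (625 km²) = 8.001 mm.
The 1-cm UH is the DRH scaled by (10 mm)/d, so U_p = 395.0 × 10/8.001 = 494 m³/s.

U_p ≈ 494 m³/s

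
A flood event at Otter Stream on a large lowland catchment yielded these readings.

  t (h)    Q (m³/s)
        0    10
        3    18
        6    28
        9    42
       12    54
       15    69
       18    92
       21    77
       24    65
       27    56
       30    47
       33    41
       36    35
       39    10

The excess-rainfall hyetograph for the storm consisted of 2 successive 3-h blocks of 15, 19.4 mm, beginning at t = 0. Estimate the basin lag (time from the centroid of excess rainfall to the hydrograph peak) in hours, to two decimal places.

t_L ≈ 14.81 h

Centroid of excess rainfall: t_c = Σ P_i·t̄_i / ΣP_i = 3.1919 h (block centres at 1.5, 4.5 h).
Hydrograph peak occurs at t = 18 h, so basin lag t_L = 18 − 3.1919 = 14.81 h.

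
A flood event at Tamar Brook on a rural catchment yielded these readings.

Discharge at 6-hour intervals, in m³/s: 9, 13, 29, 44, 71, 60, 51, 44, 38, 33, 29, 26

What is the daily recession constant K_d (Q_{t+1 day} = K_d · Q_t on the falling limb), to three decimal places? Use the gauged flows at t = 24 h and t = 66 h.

K_d ≈ 0.563

Between t = 24 h and t = 66 h the flow falls from 71 to 26 m³/s over 7×6 h = 42 h.
Per-interval ratio K = (26/71)^(1/7) = 0.8663; K_d = K^(24/6) = 0.563.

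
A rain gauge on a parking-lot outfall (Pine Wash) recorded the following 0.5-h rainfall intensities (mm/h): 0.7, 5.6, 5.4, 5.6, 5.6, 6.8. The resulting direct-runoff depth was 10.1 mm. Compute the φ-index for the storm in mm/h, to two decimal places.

Only the 5 blocks with intensity above φ contribute runoff: 5.6, 5.4, 5.6, 5.6, 6.8 mm/h.
Σ(I−φ)·Δt = d  ⇒  (5.6+5.4+5.6+5.6+6.8 − 5φ)·0.5 = 10.1
φ = (29.00 − 10.1/0.5) / 5 = 1.76 mm/h.

φ ≈ 1.76 mm/h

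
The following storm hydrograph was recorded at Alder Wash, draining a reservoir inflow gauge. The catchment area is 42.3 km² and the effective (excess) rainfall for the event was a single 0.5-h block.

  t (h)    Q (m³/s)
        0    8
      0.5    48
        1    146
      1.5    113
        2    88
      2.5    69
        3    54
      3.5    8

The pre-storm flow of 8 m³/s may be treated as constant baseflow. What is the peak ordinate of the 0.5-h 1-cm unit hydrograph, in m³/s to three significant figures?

Direct runoff: 0.0, 40.0, 138.0, 105.0, 80.0, 61.0, 46.0, 0.0 m³/s; ΣQ_DR = 470.0 m³/s, peak = 138.0 m³/s.
Runoff depth d = ΣQ_DR·Δt / A = 470.0 × 1800 / (42.3 km²) = 20.00 mm.
The 1-cm UH is the DRH scaled by (10 mm)/d, so U_p = 138.0 × 10/20.00 = 69.0 m³/s.

U_p ≈ 69.0 m³/s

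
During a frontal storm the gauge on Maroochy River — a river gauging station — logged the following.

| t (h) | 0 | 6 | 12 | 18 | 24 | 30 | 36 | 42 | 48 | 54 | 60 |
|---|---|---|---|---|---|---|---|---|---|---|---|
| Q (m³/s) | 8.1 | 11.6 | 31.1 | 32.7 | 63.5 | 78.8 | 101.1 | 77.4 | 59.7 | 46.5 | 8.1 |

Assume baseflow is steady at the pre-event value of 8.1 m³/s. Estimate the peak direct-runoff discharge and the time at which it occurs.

Q_p = 93.0 m³/s at t = 36 h

Subtracting baseflow gives direct-runoff ordinates: 0.0, 3.5, 23.0, 24.6, 55.4, 70.7, 93.0, 69.3, 51.6, 38.4, 0.0 m³/s.
The maximum is 93.0 m³/s, occurring at the reading for t = 36 h.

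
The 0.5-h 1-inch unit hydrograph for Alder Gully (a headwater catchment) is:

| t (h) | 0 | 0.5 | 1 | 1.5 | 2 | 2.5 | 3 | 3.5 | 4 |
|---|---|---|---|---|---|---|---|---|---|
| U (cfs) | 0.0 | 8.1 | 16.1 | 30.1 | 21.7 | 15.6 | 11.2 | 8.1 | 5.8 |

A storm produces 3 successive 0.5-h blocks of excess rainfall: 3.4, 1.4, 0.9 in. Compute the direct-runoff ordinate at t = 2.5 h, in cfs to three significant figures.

By discrete convolution, Q_j = Σ (P_i / 1 in) · U_{j−i}.
At t = 2.5 h (j=5): Q = (3.4/1)·15.6 + (1.4/1)·21.7 + (0.9/1)·30.1 = 111 cfs.

Q ≈ 111 cfs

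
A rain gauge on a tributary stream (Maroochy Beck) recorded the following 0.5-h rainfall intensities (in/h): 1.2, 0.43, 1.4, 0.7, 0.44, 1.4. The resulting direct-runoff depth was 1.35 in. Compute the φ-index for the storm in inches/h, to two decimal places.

Only the 4 blocks with intensity above φ contribute runoff: 1.2, 1.4, 0.7, 1.4 in/h.
Σ(I−φ)·Δt = d  ⇒  (1.2+1.4+0.7+1.4 − 4φ)·0.5 = 1.35
φ = (4.700 − 1.35/0.5) / 4 = 0.50 in/h.

φ ≈ 0.50 in/h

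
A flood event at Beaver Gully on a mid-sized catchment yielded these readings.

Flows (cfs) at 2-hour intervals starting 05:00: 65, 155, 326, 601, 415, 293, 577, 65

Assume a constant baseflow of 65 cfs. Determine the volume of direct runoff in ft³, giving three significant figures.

Direct-runoff ordinates (Q − Q_b): 0.0, 90.0, 261.0, 536.0, 350.0, 228.0, 512.0, 0.0 cfs.
ΣQ_DR = 1977 cfs.
With Δt = 2 h = 7200 s, V = ΣQ_DR · Δt = 1977 × 7200 = 1.42 × 10^7 ft³.

V ≈ 1.42 × 10^7 ft³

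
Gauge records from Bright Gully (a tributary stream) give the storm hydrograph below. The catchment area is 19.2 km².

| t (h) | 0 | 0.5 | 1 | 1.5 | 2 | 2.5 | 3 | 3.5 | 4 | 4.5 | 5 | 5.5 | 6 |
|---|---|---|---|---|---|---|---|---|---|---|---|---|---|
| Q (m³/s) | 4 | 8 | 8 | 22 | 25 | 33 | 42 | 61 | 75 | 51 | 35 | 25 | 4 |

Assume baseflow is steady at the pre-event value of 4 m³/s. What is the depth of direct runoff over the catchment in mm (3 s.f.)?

Direct runoff: 0.0, 4.0, 4.0, 18.0, 21.0, 29.0, 38.0, 57.0, 71.0, 47.0, 31.0, 21.0, 0.0 m³/s; ΣQ_DR = 341.0 m³/s.
V = ΣQ_DR · Δt = 341.0 × 1800 s = 6.138 × 10^5 m³.
Over A = 19.2 km², depth = V / A = 32.0 mm.

d ≈ 32.0 mm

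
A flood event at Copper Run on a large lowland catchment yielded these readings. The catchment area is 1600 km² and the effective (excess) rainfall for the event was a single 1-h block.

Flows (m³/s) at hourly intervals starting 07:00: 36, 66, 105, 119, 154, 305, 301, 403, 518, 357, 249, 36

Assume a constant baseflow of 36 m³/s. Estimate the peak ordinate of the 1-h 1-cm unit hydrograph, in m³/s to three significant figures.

U_p ≈ 966 m³/s

Direct runoff: 0.0, 30.0, 69.0, 83.0, 118.0, 269.0, 265.0, 367.0, 482.0, 321.0, 213.0, 0.0 m³/s; ΣQ_DR = 2217 m³/s, peak = 482.0 m³/s.
Runoff depth d = ΣQ_DR·Δt / A = 2217 × 3600 / (1600 km²) = 4.988 mm.
The 1-cm UH is the DRH scaled by (10 mm)/d, so U_p = 482.0 × 10/4.988 = 966 m³/s.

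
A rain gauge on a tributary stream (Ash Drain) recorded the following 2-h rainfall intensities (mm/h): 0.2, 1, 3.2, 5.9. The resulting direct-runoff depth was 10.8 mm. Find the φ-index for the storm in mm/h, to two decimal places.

φ ≈ 1.85 mm/h

Only the 2 blocks with intensity above φ contribute runoff: 3.2, 5.9 mm/h.
Σ(I−φ)·Δt = d  ⇒  (3.2+5.9 − 2φ)·2 = 10.8
φ = (9.100 − 10.8/2) / 2 = 1.85 mm/h.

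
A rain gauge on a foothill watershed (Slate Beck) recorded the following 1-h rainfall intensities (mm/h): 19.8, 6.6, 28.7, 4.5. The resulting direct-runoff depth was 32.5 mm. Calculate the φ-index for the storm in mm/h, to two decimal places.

φ ≈ 8.00 mm/h

Only the 2 blocks with intensity above φ contribute runoff: 19.8, 28.7 mm/h.
Σ(I−φ)·Δt = d  ⇒  (19.8+28.7 − 2φ)·1 = 32.5
φ = (48.50 − 32.5/1) / 2 = 8.00 mm/h.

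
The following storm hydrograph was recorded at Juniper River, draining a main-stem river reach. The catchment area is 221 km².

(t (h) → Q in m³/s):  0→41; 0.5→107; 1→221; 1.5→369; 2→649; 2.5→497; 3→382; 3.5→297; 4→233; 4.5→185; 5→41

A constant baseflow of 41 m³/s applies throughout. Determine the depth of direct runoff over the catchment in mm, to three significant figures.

Direct runoff: 0.0, 66.0, 180.0, 328.0, 608.0, 456.0, 341.0, 256.0, 192.0, 144.0, 0.0 m³/s; ΣQ_DR = 2571 m³/s.
V = ΣQ_DR · Δt = 2571 × 1800 s = 4.628 × 10^6 m³.
Over A = 221 km², depth = V / A = 20.9 mm.

d ≈ 20.9 mm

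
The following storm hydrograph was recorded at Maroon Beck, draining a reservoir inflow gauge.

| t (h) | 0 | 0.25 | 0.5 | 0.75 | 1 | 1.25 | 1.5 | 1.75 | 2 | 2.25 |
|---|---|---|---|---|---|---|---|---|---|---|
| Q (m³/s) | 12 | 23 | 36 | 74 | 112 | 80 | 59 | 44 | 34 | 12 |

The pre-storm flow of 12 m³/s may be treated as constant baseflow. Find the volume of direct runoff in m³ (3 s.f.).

V ≈ 3.29 × 10^5 m³

Direct-runoff ordinates (Q − Q_b): 0.0, 11.0, 24.0, 62.0, 100.0, 68.0, 47.0, 32.0, 22.0, 0.0 m³/s.
ΣQ_DR = 366.0 m³/s.
With Δt = 0.25 h = 900 s, V = ΣQ_DR · Δt = 366.0 × 900 = 3.29 × 10^5 m³.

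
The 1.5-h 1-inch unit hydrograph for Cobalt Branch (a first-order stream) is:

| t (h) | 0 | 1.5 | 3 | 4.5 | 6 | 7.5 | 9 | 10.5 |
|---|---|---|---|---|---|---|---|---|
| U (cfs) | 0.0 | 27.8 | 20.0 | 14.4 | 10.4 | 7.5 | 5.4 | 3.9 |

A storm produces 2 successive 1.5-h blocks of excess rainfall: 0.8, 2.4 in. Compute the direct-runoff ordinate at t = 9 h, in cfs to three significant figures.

By discrete convolution, Q_j = Σ (P_i / 1 in) · U_{j−i}.
At t = 9 h (j=6): Q = (0.8/1)·5.4 + (2.4/1)·7.5 = 22.3 cfs.

Q ≈ 22.3 cfs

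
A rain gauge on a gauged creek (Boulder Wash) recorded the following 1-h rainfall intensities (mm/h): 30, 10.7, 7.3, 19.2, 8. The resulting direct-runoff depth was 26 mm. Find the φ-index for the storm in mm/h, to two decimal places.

φ ≈ 11.60 mm/h

Only the 2 blocks with intensity above φ contribute runoff: 30, 19.2 mm/h.
Σ(I−φ)·Δt = d  ⇒  (30+19.2 − 2φ)·1 = 26
φ = (49.20 − 26/1) / 2 = 11.60 mm/h.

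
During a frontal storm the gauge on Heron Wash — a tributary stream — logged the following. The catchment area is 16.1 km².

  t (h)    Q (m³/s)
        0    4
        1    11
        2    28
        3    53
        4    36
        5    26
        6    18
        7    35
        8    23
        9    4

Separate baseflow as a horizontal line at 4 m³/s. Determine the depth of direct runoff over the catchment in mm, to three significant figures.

Direct runoff: 0.0, 7.0, 24.0, 49.0, 32.0, 22.0, 14.0, 31.0, 19.0, 0.0 m³/s; ΣQ_DR = 198.0 m³/s.
V = ΣQ_DR · Δt = 198.0 × 3600 s = 7.128 × 10^5 m³.
Over A = 16.1 km², depth = V / A = 44.3 mm.

d ≈ 44.3 mm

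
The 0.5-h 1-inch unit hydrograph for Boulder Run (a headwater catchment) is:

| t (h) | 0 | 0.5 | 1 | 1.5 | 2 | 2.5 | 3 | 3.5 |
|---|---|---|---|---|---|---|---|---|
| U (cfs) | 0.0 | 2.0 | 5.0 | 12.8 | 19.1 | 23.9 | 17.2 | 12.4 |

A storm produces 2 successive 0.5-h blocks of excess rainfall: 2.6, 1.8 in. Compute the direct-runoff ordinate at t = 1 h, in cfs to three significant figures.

By discrete convolution, Q_j = Σ (P_i / 1 in) · U_{j−i}.
At t = 1 h (j=2): Q = (2.6/1)·5.0 + (1.8/1)·2.0 = 16.6 cfs.

Q ≈ 16.6 cfs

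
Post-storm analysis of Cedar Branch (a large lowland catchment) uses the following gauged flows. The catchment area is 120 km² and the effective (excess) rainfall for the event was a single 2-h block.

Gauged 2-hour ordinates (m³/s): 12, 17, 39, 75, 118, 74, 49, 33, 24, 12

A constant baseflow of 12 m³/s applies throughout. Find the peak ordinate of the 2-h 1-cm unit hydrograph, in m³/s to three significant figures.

Direct runoff: 0.0, 5.0, 27.0, 63.0, 106.0, 62.0, 37.0, 21.0, 12.0, 0.0 m³/s; ΣQ_DR = 333.0 m³/s, peak = 106.0 m³/s.
Runoff depth d = ΣQ_DR·Δt / A = 333.0 × 7200 / (120 km²) = 19.98 mm.
The 1-cm UH is the DRH scaled by (10 mm)/d, so U_p = 106.0 × 10/19.98 = 53.1 m³/s.

U_p ≈ 53.1 m³/s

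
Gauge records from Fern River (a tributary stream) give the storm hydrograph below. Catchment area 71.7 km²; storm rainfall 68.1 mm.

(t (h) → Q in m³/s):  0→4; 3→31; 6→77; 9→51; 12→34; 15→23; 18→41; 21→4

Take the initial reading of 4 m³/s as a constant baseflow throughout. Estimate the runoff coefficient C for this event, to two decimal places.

C ≈ 0.52

ΣQ_DR = 233.0 m³/s; V = ΣQ_DR·Δt = 2.516 × 10^6 m³.
Runoff depth d = V / A = 35.10 mm.
C = d / P = 35.10 / 68.1 = 0.52.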